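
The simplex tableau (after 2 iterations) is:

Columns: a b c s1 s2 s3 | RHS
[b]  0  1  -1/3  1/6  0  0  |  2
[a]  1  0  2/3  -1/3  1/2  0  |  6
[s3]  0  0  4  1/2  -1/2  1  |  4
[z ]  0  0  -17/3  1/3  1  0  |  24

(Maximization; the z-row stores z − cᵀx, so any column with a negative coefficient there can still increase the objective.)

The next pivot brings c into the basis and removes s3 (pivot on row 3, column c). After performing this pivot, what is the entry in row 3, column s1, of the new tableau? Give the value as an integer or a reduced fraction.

1/8

Pivot element is row 3, column c: 4.
Normalize row 3: new (row 3, s1) = (1/2)/4 = 1/8.
Row 3 is the pivot row, so the entry is 1/8.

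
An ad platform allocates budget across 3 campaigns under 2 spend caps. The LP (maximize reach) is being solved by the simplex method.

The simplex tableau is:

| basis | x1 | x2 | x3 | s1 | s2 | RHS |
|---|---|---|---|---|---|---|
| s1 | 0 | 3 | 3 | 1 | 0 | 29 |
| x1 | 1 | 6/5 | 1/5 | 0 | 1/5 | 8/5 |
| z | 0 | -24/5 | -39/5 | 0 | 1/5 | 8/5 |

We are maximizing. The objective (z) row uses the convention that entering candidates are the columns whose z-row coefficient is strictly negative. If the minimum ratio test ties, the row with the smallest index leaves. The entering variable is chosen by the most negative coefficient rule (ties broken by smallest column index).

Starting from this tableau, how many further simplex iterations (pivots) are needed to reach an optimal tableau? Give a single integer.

pivot: x3 in, x1 out → z = 64
No improving column remains; optimal.

1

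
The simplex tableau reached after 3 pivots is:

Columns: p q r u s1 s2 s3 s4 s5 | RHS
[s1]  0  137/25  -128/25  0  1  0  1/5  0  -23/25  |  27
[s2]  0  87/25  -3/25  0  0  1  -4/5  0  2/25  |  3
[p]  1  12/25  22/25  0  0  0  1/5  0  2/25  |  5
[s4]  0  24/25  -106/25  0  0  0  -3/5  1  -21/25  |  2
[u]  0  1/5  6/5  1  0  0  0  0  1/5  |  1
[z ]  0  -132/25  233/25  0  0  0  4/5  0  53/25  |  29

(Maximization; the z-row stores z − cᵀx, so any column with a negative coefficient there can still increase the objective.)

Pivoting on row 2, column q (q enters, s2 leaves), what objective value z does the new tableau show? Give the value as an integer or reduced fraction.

973/29

Minimum ratio for q: 3/(87/25) = 25/29.
z changes by −(z-row coeff of q)·ratio = −(-132/25)·(25/29) = 132/29.
New z = 29 + (132/29) = 973/29.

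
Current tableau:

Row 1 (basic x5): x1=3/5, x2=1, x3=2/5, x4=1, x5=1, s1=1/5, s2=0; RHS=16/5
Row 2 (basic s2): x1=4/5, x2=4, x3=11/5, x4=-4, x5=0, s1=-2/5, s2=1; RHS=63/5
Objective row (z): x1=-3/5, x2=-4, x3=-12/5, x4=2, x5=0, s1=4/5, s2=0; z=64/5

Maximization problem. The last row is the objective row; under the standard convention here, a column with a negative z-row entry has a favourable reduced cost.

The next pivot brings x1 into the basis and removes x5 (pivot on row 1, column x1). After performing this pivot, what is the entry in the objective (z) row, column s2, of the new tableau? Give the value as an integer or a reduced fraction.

Pivot element is row 1, column x1: 3/5.
Normalize row 1: new (row 1, s2) = 0/(3/5) = 0.
z-row ← z-row − (-3/5)·(new row 1): 0 − (-3/5)·0 = 0.

0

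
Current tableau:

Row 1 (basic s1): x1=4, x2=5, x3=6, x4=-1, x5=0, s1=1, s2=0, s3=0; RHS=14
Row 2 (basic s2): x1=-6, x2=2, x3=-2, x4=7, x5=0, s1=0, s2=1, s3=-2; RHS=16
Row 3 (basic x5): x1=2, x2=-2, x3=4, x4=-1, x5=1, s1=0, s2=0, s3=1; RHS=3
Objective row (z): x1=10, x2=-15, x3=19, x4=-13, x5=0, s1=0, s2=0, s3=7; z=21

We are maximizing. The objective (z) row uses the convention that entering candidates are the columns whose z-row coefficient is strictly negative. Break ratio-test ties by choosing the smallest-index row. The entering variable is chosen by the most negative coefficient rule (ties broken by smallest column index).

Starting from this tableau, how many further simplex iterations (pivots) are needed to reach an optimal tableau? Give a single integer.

pivot: x2 in, s1 out → z = 63
pivot: x4 in, s2 out → z = 3163/37
No improving column remains; optimal.

2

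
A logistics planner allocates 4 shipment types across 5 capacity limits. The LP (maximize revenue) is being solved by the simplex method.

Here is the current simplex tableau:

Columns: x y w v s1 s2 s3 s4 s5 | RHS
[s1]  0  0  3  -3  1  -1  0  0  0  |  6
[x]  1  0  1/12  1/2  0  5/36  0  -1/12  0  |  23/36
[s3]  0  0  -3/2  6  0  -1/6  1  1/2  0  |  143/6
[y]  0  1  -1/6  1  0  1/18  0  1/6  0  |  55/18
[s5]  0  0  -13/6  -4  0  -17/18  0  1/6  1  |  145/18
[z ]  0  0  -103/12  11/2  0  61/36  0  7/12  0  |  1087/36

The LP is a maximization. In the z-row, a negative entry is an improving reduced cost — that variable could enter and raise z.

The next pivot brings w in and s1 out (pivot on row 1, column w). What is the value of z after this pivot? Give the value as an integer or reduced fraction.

1705/36

Minimum ratio for w: 6/3 = 2.
z changes by −(z-row coeff of w)·ratio = −(-103/12)·2 = 103/6.
New z = 1087/36 + (103/6) = 1705/36.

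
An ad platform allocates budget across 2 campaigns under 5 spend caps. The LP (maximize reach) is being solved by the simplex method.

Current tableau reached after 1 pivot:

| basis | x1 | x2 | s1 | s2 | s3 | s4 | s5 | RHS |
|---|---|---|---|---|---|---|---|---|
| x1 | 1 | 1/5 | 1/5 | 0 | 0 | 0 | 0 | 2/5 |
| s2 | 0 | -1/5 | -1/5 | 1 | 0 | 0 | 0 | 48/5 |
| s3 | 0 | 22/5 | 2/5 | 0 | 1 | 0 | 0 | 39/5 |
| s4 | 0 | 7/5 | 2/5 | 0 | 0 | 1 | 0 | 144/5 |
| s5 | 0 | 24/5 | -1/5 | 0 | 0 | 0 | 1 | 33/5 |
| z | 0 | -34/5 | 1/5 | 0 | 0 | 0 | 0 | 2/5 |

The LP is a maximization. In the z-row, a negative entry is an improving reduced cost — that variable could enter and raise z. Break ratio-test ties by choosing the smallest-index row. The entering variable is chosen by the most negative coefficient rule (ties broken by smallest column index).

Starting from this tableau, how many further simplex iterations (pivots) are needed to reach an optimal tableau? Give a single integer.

pivot: x2 in, s5 out → z = 39/4
pivot: s1 in, x1 out → z = 49/5
No improving column remains; optimal.

2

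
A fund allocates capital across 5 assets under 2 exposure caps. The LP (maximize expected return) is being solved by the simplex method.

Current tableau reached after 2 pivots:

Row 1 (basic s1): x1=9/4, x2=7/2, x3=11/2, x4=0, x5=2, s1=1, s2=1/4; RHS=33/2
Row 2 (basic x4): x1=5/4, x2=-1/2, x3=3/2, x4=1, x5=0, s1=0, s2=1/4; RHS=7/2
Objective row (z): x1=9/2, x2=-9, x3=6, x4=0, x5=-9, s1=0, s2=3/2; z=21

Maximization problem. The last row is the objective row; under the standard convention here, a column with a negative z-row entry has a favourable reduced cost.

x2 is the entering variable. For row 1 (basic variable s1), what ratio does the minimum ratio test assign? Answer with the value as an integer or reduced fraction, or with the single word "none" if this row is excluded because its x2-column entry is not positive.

Ratio = RHS / (x2 entry) = (33/2) / (7/2) = 33/7.

33/7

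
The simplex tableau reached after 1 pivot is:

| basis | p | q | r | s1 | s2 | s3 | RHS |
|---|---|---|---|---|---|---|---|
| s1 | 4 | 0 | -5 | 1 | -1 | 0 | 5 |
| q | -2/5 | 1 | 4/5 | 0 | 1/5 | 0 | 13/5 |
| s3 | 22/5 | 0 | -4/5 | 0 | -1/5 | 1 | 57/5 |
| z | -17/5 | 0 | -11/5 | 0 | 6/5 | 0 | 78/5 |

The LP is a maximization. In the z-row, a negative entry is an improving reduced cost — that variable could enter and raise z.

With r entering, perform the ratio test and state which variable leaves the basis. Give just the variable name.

Ratios: row 1 (s1): entry -5 ≤ 0, skip; row 2 (q): (13/5)/(4/5) = 13/4; row 3 (s3): entry -4/5 ≤ 0, skip.
Minimum ratio 13/4 is in the q row, so q leaves.

q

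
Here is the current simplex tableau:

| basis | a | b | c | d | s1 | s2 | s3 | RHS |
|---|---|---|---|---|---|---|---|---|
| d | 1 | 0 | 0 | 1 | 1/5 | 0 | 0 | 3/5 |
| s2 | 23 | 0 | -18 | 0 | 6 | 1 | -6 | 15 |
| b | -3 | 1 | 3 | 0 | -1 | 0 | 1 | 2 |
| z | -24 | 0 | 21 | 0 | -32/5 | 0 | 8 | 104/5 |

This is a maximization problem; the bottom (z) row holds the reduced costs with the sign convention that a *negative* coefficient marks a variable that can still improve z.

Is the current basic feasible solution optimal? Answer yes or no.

no

Column a has objective-row coefficient -24, which is negative; an improving pivot exists, so not yet optimal.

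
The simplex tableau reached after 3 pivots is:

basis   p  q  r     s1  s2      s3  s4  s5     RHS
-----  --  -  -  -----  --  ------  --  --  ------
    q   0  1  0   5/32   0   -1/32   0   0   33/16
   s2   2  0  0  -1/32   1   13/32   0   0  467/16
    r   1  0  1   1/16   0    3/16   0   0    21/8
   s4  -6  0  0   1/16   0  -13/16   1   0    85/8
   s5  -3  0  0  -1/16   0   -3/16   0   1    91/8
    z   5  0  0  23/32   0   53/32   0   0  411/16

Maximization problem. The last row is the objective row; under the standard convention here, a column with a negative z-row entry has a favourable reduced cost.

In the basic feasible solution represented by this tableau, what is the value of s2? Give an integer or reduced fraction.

467/16

s2 is basic (row 2); its value is the RHS of that row: 467/16.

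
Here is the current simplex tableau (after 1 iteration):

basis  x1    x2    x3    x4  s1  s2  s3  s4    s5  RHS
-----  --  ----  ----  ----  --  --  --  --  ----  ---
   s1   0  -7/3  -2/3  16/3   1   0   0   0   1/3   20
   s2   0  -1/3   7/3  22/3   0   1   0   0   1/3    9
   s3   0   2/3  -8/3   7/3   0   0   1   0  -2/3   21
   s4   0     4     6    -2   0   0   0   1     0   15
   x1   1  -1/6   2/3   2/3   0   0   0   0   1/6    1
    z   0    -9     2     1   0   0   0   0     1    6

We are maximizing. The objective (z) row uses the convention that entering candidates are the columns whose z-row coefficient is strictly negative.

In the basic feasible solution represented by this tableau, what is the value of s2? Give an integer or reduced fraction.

s2 is basic (row 2); its value is the RHS of that row: 9.

9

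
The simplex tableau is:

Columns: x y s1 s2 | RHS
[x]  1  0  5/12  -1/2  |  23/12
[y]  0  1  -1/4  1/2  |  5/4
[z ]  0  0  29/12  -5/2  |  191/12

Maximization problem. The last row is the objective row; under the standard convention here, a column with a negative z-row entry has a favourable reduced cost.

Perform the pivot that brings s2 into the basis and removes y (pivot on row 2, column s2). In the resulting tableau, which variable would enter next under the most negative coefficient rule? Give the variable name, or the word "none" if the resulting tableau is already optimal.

Pivot element 1/2. New z-row = old z-row − (-5/2)·(row 2/(1/2)).
Updated z-row coefficients: x: 0, y: 5, s1: 7/6, s2: 0.
No coefficient is strictly negative; the tableau after this pivot is optimal.

none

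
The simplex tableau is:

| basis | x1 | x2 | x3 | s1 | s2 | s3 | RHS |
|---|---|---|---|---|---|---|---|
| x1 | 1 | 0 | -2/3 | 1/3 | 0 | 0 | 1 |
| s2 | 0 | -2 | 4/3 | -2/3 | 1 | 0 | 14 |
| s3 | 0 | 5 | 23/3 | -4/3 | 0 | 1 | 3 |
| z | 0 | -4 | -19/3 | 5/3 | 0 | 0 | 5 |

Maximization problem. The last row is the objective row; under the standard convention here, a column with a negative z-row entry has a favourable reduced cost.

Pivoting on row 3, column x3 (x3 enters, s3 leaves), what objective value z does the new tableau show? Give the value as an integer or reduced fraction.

Minimum ratio for x3: 3/(23/3) = 9/23.
z changes by −(z-row coeff of x3)·ratio = −(-19/3)·(9/23) = 57/23.
New z = 5 + (57/23) = 172/23.

172/23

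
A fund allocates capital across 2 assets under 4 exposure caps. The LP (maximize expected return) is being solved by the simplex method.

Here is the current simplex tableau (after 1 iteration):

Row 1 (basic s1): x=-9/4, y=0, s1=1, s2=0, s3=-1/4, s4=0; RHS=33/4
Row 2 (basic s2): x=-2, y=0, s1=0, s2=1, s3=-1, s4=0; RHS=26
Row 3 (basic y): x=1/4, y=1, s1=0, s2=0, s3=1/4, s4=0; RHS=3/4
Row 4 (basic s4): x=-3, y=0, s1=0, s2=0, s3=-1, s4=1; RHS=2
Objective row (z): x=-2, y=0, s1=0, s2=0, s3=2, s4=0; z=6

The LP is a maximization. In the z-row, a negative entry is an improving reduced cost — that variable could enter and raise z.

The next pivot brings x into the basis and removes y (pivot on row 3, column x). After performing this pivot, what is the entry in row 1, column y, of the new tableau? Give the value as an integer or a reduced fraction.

9

Pivot element is row 3, column x: 1/4.
Normalize row 3: new (row 3, y) = 1/(1/4) = 4.
row 1 ← row 1 − (-9/4)·(new row 3): 0 − (-9/4)·4 = 9.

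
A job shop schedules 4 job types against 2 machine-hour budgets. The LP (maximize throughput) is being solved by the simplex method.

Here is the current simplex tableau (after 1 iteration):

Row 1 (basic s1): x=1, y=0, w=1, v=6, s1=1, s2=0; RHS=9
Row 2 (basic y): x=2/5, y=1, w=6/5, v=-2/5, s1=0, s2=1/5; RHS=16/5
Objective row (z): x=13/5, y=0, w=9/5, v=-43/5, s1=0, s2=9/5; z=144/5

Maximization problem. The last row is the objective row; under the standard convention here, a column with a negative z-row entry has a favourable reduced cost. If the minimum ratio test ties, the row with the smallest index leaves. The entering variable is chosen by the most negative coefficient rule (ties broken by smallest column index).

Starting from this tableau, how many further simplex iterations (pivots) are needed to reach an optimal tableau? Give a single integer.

1

pivot: v in, s1 out → z = 417/10
No improving column remains; optimal.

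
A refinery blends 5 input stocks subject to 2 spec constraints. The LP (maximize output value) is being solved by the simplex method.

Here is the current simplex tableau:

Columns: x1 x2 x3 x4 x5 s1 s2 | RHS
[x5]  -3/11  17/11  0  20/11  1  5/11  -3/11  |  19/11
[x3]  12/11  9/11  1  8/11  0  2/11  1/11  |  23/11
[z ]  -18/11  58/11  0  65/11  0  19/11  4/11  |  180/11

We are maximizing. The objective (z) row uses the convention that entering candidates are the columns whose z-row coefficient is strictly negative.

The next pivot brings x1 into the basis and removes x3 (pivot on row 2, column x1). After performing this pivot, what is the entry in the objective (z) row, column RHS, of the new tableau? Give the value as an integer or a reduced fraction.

Pivot element is row 2, column x1: 12/11.
Normalize row 2: new (row 2, RHS) = (23/11)/(12/11) = 23/12.
z-row ← z-row − (-18/11)·(new row 2): 180/11 − (-18/11)·(23/12) = 39/2.

39/2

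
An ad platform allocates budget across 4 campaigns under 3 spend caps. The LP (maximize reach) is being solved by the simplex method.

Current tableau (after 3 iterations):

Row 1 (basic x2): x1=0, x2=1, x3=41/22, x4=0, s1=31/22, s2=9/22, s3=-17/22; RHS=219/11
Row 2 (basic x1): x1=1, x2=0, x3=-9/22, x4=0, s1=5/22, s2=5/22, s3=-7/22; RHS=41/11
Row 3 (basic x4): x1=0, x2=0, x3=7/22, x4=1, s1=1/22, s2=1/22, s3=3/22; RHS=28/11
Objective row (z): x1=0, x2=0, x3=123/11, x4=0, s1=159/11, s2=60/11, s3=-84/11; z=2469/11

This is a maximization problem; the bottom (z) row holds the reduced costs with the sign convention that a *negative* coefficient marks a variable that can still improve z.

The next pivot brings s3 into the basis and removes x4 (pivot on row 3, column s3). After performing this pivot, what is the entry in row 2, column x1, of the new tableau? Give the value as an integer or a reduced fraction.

Pivot element is row 3, column s3: 3/22.
Normalize row 3: new (row 3, x1) = 0/(3/22) = 0.
row 2 ← row 2 − (-7/22)·(new row 3): 1 − (-7/22)·0 = 1.

1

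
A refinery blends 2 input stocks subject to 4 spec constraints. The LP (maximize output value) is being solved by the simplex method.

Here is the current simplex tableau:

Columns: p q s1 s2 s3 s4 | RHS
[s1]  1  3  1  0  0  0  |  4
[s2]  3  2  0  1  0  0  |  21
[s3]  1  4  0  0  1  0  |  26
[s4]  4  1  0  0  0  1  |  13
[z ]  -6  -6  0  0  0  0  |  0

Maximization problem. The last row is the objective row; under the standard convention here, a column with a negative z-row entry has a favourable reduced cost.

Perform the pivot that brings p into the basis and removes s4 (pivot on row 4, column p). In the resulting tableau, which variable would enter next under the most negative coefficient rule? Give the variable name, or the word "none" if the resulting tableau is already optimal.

q

Pivot element 4. New z-row = old z-row − (-6)·(row 4/4).
Updated z-row coefficients: p: 0, q: -9/2, s1: 0, s2: 0, s3: 0, s4: 3/2.
The most negative is -9/2 in column q, so q would enter next.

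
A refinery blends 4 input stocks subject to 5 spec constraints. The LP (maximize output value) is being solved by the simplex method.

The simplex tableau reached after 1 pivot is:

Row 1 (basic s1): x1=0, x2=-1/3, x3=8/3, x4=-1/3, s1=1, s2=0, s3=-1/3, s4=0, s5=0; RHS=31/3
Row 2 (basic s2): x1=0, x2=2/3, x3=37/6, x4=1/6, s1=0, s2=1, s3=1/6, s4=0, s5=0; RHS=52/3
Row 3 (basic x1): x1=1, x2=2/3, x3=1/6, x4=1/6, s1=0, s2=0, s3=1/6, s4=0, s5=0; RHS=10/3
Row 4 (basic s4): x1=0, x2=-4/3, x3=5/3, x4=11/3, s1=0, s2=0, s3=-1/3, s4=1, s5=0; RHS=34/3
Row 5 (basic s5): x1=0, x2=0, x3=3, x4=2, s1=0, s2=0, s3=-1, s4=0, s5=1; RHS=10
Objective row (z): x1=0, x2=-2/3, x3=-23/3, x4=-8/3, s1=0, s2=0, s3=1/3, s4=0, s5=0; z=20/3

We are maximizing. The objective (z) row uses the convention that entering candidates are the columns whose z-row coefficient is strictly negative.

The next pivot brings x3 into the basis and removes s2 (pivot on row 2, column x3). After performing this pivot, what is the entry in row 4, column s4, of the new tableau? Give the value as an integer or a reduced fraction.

1

Pivot element is row 2, column x3: 37/6.
Normalize row 2: new (row 2, s4) = 0/(37/6) = 0.
row 4 ← row 4 − (5/3)·(new row 2): 1 − (5/3)·0 = 1.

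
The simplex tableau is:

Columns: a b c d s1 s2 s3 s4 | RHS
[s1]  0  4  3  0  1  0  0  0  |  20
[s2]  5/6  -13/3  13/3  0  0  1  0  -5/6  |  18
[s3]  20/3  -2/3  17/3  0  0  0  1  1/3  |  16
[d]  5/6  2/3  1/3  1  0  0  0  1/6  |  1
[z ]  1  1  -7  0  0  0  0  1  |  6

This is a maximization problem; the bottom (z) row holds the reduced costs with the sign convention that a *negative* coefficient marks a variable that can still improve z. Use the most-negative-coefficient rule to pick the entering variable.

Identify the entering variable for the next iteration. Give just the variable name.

c

Objective-row coefficients: a: 1, b: 1, c: -7, d: 0, s1: 0, s2: 0, s3: 0, s4: 1.
The most negative is -7 in column c, so c enters.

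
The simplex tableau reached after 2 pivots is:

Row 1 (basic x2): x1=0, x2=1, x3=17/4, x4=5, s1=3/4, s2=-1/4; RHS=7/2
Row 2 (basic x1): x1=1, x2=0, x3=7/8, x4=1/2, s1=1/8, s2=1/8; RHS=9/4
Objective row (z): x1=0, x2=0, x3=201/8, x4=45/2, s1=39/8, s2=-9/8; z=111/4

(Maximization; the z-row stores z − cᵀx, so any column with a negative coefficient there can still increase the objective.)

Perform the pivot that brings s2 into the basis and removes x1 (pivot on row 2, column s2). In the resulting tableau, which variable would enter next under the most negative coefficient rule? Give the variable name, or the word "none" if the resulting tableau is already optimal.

Pivot element 1/8. New z-row = old z-row − (-9/8)·(row 2/(1/8)).
Updated z-row coefficients: x1: 9, x2: 0, x3: 33, x4: 27, s1: 6, s2: 0.
No coefficient is strictly negative; the tableau after this pivot is optimal.

none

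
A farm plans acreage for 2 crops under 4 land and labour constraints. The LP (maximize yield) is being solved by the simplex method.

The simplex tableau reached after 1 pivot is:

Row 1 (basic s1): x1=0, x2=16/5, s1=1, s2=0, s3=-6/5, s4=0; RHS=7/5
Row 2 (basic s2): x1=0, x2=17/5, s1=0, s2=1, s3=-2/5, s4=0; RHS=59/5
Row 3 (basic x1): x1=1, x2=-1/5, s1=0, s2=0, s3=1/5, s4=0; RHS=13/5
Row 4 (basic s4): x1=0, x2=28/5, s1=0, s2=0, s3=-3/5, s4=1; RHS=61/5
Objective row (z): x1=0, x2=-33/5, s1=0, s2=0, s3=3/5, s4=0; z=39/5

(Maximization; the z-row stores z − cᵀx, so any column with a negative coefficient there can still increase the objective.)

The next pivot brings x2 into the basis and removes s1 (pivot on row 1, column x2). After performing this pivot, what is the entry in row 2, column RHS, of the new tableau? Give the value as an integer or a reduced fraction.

Pivot element is row 1, column x2: 16/5.
Normalize row 1: new (row 1, RHS) = (7/5)/(16/5) = 7/16.
row 2 ← row 2 − (17/5)·(new row 1): 59/5 − (17/5)·(7/16) = 165/16.

165/16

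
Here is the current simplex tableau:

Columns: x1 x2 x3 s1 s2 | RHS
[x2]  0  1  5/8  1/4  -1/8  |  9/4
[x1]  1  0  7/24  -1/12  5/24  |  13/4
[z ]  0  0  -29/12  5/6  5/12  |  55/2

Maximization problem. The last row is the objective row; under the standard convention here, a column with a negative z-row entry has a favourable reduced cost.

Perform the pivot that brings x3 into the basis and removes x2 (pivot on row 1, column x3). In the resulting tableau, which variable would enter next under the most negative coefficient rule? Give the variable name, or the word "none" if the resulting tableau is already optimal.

s2

Pivot element 5/8. New z-row = old z-row − (-29/12)·(row 1/(5/8)).
Updated z-row coefficients: x1: 0, x2: 58/15, x3: 0, s1: 9/5, s2: -1/15.
The most negative is -1/15 in column s2, so s2 would enter next.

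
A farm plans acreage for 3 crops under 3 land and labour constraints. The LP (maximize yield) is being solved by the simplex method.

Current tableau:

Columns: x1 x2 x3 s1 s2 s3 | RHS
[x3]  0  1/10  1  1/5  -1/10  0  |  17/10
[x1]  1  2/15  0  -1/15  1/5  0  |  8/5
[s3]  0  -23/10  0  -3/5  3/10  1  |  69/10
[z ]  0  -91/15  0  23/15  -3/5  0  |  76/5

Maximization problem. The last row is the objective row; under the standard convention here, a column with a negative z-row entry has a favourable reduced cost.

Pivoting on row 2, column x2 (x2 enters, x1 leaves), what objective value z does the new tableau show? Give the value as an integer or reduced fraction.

Minimum ratio for x2: (8/5)/(2/15) = 12.
z changes by −(z-row coeff of x2)·ratio = −(-91/15)·12 = 364/5.
New z = 76/5 + (364/5) = 88.

88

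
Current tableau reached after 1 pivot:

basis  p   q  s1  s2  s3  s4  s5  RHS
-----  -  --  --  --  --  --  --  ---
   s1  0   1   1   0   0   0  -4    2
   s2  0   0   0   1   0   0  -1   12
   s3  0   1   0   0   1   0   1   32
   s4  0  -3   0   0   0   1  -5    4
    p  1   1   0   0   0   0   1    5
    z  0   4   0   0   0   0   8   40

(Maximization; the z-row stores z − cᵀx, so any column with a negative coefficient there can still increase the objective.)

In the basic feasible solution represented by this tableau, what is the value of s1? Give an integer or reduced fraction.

2

s1 is basic (row 1); its value is the RHS of that row: 2.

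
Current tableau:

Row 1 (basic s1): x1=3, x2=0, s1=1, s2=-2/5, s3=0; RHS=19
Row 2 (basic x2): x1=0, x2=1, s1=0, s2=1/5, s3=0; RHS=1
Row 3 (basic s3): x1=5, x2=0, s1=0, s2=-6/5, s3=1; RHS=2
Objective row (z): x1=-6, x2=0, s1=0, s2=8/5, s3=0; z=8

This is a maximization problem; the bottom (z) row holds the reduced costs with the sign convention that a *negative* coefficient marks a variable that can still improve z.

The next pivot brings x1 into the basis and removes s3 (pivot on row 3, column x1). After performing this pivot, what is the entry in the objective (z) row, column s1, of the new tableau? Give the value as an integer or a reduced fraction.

0

Pivot element is row 3, column x1: 5.
Normalize row 3: new (row 3, s1) = 0/5 = 0.
z-row ← z-row − (-6)·(new row 3): 0 − (-6)·0 = 0.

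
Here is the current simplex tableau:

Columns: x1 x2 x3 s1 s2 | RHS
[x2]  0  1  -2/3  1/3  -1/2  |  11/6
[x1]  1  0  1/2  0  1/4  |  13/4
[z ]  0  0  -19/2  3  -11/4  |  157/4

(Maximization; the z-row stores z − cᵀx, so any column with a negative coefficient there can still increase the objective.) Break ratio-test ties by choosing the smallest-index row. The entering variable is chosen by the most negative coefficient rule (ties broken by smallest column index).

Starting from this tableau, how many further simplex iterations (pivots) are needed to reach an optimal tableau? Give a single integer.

1

pivot: x3 in, x1 out → z = 101
No improving column remains; optimal.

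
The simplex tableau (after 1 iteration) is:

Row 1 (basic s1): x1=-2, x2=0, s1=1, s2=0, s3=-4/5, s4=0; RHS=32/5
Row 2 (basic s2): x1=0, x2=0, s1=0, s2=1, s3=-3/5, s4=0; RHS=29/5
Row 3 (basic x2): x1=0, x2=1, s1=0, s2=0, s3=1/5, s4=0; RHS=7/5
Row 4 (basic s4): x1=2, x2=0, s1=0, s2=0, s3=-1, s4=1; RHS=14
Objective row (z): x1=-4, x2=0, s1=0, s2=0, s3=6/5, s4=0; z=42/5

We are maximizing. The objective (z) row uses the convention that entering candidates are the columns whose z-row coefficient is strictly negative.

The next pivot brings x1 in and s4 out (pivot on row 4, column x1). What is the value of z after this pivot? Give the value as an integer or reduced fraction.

182/5

Minimum ratio for x1: 14/2 = 7.
z changes by −(z-row coeff of x1)·ratio = −(-4)·7 = 28.
New z = 42/5 + 28 = 182/5.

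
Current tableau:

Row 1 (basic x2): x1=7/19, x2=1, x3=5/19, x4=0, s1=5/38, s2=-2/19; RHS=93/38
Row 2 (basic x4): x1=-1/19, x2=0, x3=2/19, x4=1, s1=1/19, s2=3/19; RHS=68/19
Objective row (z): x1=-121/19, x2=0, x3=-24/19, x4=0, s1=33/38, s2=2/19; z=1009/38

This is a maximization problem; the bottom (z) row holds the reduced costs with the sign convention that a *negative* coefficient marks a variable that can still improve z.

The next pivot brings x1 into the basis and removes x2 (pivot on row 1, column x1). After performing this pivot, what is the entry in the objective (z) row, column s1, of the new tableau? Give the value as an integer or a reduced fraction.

22/7

Pivot element is row 1, column x1: 7/19.
Normalize row 1: new (row 1, s1) = (5/38)/(7/19) = 5/14.
z-row ← z-row − (-121/19)·(new row 1): 33/38 − (-121/19)·(5/14) = 22/7.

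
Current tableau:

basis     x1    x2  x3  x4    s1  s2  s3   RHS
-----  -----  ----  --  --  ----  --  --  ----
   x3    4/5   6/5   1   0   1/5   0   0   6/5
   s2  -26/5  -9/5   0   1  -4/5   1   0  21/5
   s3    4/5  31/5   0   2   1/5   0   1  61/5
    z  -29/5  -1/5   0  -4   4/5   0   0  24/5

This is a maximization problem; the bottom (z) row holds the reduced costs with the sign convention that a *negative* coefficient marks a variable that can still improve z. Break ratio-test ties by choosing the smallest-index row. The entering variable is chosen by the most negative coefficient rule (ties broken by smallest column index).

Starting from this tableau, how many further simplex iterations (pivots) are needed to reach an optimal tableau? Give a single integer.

pivot: x1 in, x3 out → z = 27/2
pivot: x4 in, s3 out → z = 71/2
No improving column remains; optimal.

2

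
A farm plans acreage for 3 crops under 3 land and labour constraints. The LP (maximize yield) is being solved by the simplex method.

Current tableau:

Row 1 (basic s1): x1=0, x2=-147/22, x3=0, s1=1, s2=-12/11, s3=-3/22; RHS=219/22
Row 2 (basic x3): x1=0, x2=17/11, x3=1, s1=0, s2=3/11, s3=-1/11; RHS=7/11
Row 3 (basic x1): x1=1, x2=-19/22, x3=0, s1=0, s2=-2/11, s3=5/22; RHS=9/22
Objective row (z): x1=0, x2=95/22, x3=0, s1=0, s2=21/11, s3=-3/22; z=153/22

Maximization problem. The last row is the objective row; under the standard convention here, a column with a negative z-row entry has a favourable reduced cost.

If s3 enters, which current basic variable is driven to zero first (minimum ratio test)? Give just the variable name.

x1

Ratios: row 1 (s1): entry -3/22 ≤ 0, skip; row 2 (x3): entry -1/11 ≤ 0, skip; row 3 (x1): (9/22)/(5/22) = 9/5.
Minimum ratio 9/5 is in the x1 row, so x1 leaves.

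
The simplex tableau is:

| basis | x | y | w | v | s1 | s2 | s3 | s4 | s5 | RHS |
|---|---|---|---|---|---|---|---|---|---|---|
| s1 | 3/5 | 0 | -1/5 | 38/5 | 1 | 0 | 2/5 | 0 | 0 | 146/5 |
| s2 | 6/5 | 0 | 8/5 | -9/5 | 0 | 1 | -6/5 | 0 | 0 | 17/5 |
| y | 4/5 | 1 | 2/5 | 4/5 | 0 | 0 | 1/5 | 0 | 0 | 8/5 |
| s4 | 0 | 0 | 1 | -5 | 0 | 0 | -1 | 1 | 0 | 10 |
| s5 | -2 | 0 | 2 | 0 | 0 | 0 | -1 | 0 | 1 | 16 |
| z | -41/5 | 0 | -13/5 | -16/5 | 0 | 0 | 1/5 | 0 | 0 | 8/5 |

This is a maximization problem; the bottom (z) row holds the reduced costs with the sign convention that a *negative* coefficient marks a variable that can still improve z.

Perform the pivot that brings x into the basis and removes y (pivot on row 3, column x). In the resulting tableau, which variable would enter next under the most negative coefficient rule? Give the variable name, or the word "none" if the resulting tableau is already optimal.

none

Pivot element 4/5. New z-row = old z-row − (-41/5)·(row 3/(4/5)).
Updated z-row coefficients: x: 0, y: 41/4, w: 3/2, v: 5, s1: 0, s2: 0, s3: 9/4, s4: 0, s5: 0.
No coefficient is strictly negative; the tableau after this pivot is optimal.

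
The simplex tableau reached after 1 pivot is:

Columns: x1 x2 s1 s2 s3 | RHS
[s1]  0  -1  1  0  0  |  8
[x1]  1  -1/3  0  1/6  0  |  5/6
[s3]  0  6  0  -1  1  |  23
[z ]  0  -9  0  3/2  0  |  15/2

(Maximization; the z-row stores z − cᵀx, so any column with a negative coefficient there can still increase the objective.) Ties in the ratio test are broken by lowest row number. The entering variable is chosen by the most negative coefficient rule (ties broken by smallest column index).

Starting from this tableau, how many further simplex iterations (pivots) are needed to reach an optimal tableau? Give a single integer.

1

pivot: x2 in, s3 out → z = 42
No improving column remains; optimal.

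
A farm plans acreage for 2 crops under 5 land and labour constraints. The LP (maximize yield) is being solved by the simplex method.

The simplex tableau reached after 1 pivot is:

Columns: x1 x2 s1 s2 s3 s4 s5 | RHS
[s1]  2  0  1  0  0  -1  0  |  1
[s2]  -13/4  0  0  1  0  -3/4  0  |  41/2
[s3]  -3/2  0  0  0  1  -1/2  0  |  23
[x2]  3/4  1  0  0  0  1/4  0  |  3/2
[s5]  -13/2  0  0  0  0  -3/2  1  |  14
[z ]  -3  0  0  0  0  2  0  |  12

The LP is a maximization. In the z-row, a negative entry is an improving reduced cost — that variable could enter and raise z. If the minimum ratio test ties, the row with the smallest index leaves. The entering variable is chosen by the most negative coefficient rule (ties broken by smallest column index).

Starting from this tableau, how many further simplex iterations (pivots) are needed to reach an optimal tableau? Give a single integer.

pivot: x1 in, s1 out → z = 27/2
No improving column remains; optimal.

1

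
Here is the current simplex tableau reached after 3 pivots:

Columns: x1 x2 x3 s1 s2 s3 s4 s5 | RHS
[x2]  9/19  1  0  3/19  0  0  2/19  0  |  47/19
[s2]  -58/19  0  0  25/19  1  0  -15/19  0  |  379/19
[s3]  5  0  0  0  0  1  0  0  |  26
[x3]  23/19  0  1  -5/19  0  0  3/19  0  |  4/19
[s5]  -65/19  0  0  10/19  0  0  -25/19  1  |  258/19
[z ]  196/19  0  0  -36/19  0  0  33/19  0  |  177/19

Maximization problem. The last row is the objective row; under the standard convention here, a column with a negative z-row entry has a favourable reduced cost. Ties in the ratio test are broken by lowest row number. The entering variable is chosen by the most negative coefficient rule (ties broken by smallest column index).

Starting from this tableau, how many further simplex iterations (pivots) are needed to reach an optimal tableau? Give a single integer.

pivot: s1 in, s2 out → z = 951/25
No improving column remains; optimal.

1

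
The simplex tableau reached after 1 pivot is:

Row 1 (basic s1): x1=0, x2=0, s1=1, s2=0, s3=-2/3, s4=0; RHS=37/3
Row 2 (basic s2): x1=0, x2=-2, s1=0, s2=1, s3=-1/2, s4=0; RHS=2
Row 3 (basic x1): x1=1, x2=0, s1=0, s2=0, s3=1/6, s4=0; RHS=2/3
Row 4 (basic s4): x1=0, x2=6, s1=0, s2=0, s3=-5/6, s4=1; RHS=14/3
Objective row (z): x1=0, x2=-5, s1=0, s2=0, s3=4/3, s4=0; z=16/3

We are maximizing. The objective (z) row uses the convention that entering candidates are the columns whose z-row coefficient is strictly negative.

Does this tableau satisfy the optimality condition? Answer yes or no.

no

Column x2 has objective-row coefficient -5, which is negative; an improving pivot exists, so not yet optimal.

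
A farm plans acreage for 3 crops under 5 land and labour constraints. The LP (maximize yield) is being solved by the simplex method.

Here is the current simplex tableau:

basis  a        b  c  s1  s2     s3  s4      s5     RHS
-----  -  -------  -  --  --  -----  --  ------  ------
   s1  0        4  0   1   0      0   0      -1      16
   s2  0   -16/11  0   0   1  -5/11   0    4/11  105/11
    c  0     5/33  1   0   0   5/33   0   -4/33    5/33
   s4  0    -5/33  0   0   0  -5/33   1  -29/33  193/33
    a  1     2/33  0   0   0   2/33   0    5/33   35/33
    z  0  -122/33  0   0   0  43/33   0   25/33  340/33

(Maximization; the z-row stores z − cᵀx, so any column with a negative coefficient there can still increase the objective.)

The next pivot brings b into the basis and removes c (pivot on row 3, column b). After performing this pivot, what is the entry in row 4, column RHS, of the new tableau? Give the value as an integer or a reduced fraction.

6

Pivot element is row 3, column b: 5/33.
Normalize row 3: new (row 3, RHS) = (5/33)/(5/33) = 1.
row 4 ← row 4 − (-5/33)·(new row 3): 193/33 − (-5/33)·1 = 6.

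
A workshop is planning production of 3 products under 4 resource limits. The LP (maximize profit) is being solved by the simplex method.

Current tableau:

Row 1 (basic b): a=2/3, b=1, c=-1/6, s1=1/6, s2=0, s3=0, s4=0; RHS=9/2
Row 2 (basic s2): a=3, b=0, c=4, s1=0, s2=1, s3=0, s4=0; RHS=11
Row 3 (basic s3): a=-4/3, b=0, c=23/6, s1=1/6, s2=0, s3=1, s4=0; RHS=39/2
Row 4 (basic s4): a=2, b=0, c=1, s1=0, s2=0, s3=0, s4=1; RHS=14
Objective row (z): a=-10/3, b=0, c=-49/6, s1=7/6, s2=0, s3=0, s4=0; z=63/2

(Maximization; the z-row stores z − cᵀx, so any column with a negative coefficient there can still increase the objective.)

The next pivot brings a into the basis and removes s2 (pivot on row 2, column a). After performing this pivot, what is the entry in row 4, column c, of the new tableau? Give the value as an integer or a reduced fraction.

-5/3

Pivot element is row 2, column a: 3.
Normalize row 2: new (row 2, c) = 4/3 = 4/3.
row 4 ← row 4 − 2·(new row 2): 1 − 2·(4/3) = -5/3.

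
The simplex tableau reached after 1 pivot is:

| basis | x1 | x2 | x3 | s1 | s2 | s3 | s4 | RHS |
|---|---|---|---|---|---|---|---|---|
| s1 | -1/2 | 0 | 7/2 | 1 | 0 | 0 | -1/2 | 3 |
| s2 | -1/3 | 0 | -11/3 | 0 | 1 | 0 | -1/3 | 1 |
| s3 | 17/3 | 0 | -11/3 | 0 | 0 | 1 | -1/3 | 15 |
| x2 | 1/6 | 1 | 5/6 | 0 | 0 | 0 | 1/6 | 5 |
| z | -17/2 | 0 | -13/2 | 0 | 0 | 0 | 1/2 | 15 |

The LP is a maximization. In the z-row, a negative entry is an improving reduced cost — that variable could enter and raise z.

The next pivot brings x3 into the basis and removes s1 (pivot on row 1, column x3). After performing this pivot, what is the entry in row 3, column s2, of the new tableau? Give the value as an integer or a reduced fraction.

Pivot element is row 1, column x3: 7/2.
Normalize row 1: new (row 1, s2) = 0/(7/2) = 0.
row 3 ← row 3 − (-11/3)·(new row 1): 0 − (-11/3)·0 = 0.

0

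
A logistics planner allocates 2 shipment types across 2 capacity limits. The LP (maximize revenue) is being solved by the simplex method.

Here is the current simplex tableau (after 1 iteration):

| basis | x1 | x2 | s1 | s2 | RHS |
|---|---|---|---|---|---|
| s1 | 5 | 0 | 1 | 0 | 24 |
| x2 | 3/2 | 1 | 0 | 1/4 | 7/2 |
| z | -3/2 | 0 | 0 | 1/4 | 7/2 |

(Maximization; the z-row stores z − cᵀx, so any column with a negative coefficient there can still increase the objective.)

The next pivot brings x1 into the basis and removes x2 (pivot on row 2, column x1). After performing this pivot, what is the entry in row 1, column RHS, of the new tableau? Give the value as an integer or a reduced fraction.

37/3

Pivot element is row 2, column x1: 3/2.
Normalize row 2: new (row 2, RHS) = (7/2)/(3/2) = 7/3.
row 1 ← row 1 − 5·(new row 2): 24 − 5·(7/3) = 37/3.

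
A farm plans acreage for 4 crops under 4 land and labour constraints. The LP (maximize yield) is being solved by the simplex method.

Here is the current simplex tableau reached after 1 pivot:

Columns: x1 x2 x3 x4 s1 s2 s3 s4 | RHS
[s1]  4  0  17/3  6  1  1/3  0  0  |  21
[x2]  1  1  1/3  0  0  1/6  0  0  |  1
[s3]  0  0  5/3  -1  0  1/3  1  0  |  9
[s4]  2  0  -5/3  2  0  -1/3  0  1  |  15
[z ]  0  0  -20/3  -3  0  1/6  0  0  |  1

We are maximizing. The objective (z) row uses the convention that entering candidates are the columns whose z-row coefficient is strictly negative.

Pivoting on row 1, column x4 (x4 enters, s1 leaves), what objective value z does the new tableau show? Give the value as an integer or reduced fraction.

23/2

Minimum ratio for x4: 21/6 = 7/2.
z changes by −(z-row coeff of x4)·ratio = −(-3)·(7/2) = 21/2.
New z = 1 + (21/2) = 23/2.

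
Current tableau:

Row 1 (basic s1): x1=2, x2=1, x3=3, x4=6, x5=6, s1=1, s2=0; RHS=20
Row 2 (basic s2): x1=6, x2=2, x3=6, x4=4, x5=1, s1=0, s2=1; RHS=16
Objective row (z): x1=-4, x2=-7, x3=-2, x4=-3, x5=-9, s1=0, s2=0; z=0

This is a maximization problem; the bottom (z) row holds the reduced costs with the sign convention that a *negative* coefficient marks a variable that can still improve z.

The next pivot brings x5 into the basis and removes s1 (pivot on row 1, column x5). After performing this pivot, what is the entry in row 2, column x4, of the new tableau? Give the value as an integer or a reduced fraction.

3

Pivot element is row 1, column x5: 6.
Normalize row 1: new (row 1, x4) = 6/6 = 1.
row 2 ← row 2 − 1·(new row 1): 4 − 1·1 = 3.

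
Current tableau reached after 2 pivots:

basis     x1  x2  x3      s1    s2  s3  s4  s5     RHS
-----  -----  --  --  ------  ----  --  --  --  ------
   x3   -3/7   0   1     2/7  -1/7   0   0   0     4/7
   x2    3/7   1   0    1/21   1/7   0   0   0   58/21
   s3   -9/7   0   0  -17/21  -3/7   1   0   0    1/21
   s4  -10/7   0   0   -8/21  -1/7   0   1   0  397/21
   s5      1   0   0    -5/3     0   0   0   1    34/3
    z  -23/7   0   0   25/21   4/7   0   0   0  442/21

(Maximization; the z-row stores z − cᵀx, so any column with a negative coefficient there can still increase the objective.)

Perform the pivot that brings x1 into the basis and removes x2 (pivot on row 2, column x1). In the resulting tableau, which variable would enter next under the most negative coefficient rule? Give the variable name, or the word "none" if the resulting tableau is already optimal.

Pivot element 3/7. New z-row = old z-row − (-23/7)·(row 2/(3/7)).
Updated z-row coefficients: x1: 0, x2: 23/3, x3: 0, s1: 14/9, s2: 5/3, s3: 0, s4: 0, s5: 0.
No coefficient is strictly negative; the tableau after this pivot is optimal.

none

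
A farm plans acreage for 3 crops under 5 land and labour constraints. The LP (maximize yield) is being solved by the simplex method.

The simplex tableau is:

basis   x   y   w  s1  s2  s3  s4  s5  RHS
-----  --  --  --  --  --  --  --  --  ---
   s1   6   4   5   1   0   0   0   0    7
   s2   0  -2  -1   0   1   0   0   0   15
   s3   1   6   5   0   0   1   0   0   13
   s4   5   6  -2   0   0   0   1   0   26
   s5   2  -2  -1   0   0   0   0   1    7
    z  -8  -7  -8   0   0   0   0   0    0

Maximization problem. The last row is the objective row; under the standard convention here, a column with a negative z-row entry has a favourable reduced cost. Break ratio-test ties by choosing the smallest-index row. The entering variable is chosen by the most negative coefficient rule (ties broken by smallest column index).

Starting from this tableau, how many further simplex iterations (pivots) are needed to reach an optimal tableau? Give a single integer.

2

pivot: x in, s1 out → z = 28/3
pivot: y in, x out → z = 49/4
No improving column remains; optimal.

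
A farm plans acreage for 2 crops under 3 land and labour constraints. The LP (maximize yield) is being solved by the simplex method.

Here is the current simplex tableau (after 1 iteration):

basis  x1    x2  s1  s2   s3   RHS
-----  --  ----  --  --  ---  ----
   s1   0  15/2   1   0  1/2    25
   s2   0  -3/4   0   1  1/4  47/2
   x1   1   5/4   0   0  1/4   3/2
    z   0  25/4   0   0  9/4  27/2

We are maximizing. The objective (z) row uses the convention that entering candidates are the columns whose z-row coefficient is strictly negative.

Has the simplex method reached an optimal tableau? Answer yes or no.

yes

No objective-row coefficient is strictly negative, so no entering variable exists; the tableau is optimal.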